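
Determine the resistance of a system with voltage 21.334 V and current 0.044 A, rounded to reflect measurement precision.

resistance = 21.334 V ÷ 0.044 A = 484.863636364… Ω.
21.334 has 5 significant figures; 0.044 has 2.
Division/multiplication keeps the fewest: 2 significant figures.
Rounded: 4.8 × 10^2 Ω.

4.8 × 10^2 Ω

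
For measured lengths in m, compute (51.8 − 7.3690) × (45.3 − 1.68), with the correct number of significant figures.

1.94 × 10^3 m²

51.8 − 7.3690 = 44.4310, limited to 1 d.p. → 3 s.f.; 45.3 − 1.68 = 43.62, limited to 1 d.p. → 3 s.f.
Carrying full precision, 44.4310 × 43.62 = 1938.08022; keep min(3, 3) = 3 s.f.
Rounded to 3 significant figures: 1.94 × 10^3 m².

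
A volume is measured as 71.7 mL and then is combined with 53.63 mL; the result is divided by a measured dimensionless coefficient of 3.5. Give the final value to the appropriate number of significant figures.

71.7 mL + 53.63 mL = 125.33 mL; the sum is limited to 1 decimal place (4 s.f.).
Carrying full precision, 125.33 ÷ 3.5 = 35.8085714286… mL; 3.5 has 2 s.f., so the result keeps min(4, 2) = 2 s.f.
Rounded to 2 significant figures: 36 mL.

36 mL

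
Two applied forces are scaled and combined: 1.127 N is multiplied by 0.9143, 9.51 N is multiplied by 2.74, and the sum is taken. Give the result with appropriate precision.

1.127 × 0.9143 = 1.0304161 → 1.030 N (4 s.f., last digit at the 10^-3 place).
9.51 × 2.74 = 26.0574 → 26.1 N (3 s.f., last digit at the 10^-1 place).
Sum: 27.0878161 N; keep the coarser place, 10^-1.
Result: 27.1 N.

27.1 N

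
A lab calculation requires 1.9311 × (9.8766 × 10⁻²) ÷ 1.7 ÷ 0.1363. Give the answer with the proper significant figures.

1.9311 × (9.8766 × 10⁻²) ÷ 1.7 ÷ 0.1363 = 0.823128145527…
Multiplication/division keeps the fewest significant figures: 1.9311 → 5 s.f., 9.8766 × 10⁻² → 5 s.f., 1.7 → 2 s.f., 0.1363 → 4 s.f.; limit is 2.
Rounded to 2 significant figures: 0.82.

0.82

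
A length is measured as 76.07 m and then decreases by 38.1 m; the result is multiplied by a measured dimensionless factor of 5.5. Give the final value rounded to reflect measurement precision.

2.1 × 10² m

76.07 m − 38.1 m = 37.97 m; the difference is limited to 1 decimal place (3 s.f.).
Carrying full precision, 37.97 × 5.5 = 208.835 m; 5.5 has 2 s.f., so the result keeps min(3, 2) = 2 s.f.
Rounded to 2 significant figures: 2.1 × 10² m.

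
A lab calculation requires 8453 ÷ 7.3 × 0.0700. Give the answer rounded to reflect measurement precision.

8453 ÷ 7.3 × 0.0700 = 81.0561643836…
Multiplication/division keeps the fewest significant figures: 8453 → 4 s.f., 7.3 → 2 s.f., 0.0700 → 3 s.f.; limit is 2.
Rounded to 2 significant figures: 81.

81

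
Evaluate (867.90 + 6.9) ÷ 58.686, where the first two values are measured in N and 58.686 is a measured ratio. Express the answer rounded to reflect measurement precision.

867.90 N + 6.9 N = 874.80 N; the sum is limited to 1 decimal place (4 s.f.).
Carrying full precision, 874.80 ÷ 58.686 = 14.9064512831… N; 58.686 has 5 s.f., so the result keeps min(4, 5) = 4 s.f.
Rounded to 4 significant figures: 14.91 N.

14.91 N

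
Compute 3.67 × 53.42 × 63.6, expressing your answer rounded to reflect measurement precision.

3.67 × 53.42 × 63.6 = 12468.86904
Multiplication/division keeps the fewest significant figures: 3.67 → 3 s.f., 53.42 → 4 s.f., 63.6 → 3 s.f.; limit is 3.
Rounded to 3 significant figures: 1.25 × 10^4.

1.25 × 10^4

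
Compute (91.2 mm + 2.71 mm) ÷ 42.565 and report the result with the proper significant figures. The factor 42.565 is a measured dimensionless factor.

2.21 mm

91.2 mm + 2.71 mm = 93.91 mm; the sum is limited to 1 decimal place (3 s.f.).
Carrying full precision, 93.91 ÷ 42.565 = 2.20627275931… mm; 42.565 has 5 s.f., so the result keeps min(3, 5) = 3 s.f.
Rounded to 3 significant figures: 2.21 mm.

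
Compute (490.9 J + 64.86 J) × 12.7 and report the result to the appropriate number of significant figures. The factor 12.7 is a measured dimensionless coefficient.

490.9 J + 64.86 J = 555.76 J; the sum is limited to 1 decimal place (4 s.f.).
Carrying full precision, 555.76 × 12.7 = 7058.152 J; 12.7 has 3 s.f., so the result keeps min(4, 3) = 3 s.f.
Rounded to 3 significant figures: 7.06 × 10³ J.

7.06 × 10³ J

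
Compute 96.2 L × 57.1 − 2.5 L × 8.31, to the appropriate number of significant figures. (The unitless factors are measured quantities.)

96.2 × 57.1 = 5493.02 → 5.49 × 10^3 L (3 s.f., last digit at the 10^1 place).
2.5 × 8.31 = 20.775 → 21 L (2 s.f., last digit at the 10^0 place).
Difference: 5472.245 L; keep the coarser place, 10^1.
Result: 5.47 × 10^3 L.

5.47 × 10^3 L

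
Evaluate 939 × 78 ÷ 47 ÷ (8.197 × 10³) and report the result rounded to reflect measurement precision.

939 × 78 ÷ 47 ÷ (8.197 × 10³) = 0.190111068139…
Multiplication/division keeps the fewest significant figures: 939 → 3 s.f., 78 → 2 s.f., 47 → 2 s.f., 8.197 × 10³ → 4 s.f.; limit is 2.
Rounded to 2 significant figures: 0.19.

0.19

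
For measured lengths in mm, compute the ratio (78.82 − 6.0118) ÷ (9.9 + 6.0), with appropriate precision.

4.58

78.82 − 6.0118 = 72.8082, limited to 2 d.p. → 4 s.f.; 9.9 + 6.0 = 15.9, limited to 1 d.p. → 3 s.f.
Carrying full precision, 72.8082 ÷ 15.9 = 4.57913207547…; keep min(4, 3) = 3 s.f.
Rounded to 3 significant figures: 4.58.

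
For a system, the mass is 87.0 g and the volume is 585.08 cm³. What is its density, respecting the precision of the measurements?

density = 87.0 g ÷ 585.08 cm³ = 0.148697614002… g/cm³.
87.0 has 3 significant figures; 585.08 has 5.
Division/multiplication keeps the fewest: 3 significant figures.
Rounded: 0.149 g/cm³.

0.149 g/cm³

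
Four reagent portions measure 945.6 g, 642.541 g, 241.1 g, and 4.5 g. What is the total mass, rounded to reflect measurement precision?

1833.7 g

945.6 g + 642.541 g + 241.1 g + 4.5 g = 1833.741 g.
Addition/subtraction keeps the fewest decimal places: 945.6 → 1 decimal place, 642.541 → 3 decimal places, 241.1 → 1 decimal place, 4.5 → 1 decimal place; limit is 1.
Rounded to 1 decimal place: 1833.7 g.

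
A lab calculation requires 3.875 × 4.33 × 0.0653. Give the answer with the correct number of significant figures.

1.10

3.875 × 4.33 × 0.0653 = 1.095652375
Multiplication/division keeps the fewest significant figures: 3.875 → 4 s.f., 4.33 → 3 s.f., 0.0653 → 3 s.f.; limit is 3.
Rounded to 3 significant figures: 1.10.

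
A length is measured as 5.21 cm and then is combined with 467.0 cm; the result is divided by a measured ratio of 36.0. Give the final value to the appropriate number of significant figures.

13.1 cm

5.21 cm + 467.0 cm = 472.21 cm; the sum is limited to 1 decimal place (4 s.f.).
Carrying full precision, 472.21 ÷ 36.0 = 13.1169444444… cm; 36.0 has 3 s.f., so the result keeps min(4, 3) = 3 s.f.
Rounded to 3 significant figures: 13.1 cm.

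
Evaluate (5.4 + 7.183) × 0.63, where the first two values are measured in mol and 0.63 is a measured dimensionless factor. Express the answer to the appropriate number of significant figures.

5.4 mol + 7.183 mol = 12.583 mol; the sum is limited to 1 decimal place (3 s.f.).
Carrying full precision, 12.583 × 0.63 = 7.92729 mol; 0.63 has 2 s.f., so the result keeps min(3, 2) = 2 s.f.
Rounded to 2 significant figures: 7.9 mol.

7.9 mol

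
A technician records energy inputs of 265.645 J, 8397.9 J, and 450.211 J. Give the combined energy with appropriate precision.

265.645 J + 8397.9 J + 450.211 J = 9113.756 J.
Addition/subtraction keeps the fewest decimal places: 265.645 → 3 decimal places, 8397.9 → 1 decimal place, 450.211 → 3 decimal places; limit is 1.
Rounded to 1 decimal place: 9113.8 J.

9113.8 J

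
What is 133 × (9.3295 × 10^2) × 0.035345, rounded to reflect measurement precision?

4.39 × 10^3

133 × (9.3295 × 10^2) × 0.035345 = 4385.69066075
Multiplication/division keeps the fewest significant figures: 133 → 3 s.f., 9.3295 × 10^2 → 5 s.f., 0.035345 → 5 s.f.; limit is 3.
Rounded to 3 significant figures: 4.39 × 10^3.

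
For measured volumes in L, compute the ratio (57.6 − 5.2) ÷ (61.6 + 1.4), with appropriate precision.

57.6 − 5.2 = 52.4, limited to 1 d.p. → 3 s.f.; 61.6 + 1.4 = 63.0, limited to 1 d.p. → 3 s.f.
Carrying full precision, 52.4 ÷ 63.0 = 0.831746031746…; keep min(3, 3) = 3 s.f.
Rounded to 3 significant figures: 0.832.

0.832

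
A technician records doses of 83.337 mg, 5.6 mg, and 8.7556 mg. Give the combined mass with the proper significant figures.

83.337 mg + 5.6 mg + 8.7556 mg = 97.6926 mg.
Addition/subtraction keeps the fewest decimal places: 83.337 → 3 decimal places, 5.6 → 1 decimal place, 8.7556 → 4 decimal places; limit is 1.
Rounded to 1 decimal place: 97.7 mg.

97.7 mg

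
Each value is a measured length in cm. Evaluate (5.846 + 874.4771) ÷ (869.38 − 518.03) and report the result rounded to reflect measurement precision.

2.5055

5.846 + 874.4771 = 880.3231, limited to 3 d.p. → 6 s.f.; 869.38 − 518.03 = 351.35, limited to 2 d.p. → 5 s.f.
Carrying full precision, 880.3231 ÷ 351.35 = 2.50554461363…; keep min(6, 5) = 5 s.f.
Rounded to 5 significant figures: 2.5055.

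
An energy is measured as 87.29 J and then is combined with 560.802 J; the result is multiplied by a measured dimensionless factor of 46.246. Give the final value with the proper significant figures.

87.29 J + 560.802 J = 648.092 J; the sum is limited to 2 decimal places (5 s.f.).
Carrying full precision, 648.092 × 46.246 = 29971.662632 J; 46.246 has 5 s.f., so the result keeps min(5, 5) = 5 s.f.
Rounded to 5 significant figures: 29972 J.

29972 J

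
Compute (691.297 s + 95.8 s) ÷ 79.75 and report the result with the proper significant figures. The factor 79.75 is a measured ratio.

691.297 s + 95.8 s = 787.097 s; the sum is limited to 1 decimal place (4 s.f.).
Carrying full precision, 787.097 ÷ 79.75 = 9.86955485893… s; 79.75 has 4 s.f., so the result keeps min(4, 4) = 4 s.f.
Rounded to 4 significant figures: 9.870 s.

9.870 s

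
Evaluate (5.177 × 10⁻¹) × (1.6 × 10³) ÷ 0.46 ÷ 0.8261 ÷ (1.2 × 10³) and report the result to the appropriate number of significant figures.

(5.177 × 10⁻¹) × (1.6 × 10³) ÷ 0.46 ÷ 0.8261 ÷ (1.2 × 10³) = 1.81646254708…
Multiplication/division keeps the fewest significant figures: 5.177 × 10⁻¹ → 4 s.f., 1.6 × 10³ → 2 s.f., 0.46 → 2 s.f., 0.8261 → 4 s.f., 1.2 × 10³ → 2 s.f.; limit is 2.
Rounded to 2 significant figures: 1.8.

1.8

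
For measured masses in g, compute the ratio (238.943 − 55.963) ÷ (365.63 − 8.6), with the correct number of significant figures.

0.5125

238.943 − 55.963 = 182.980, limited to 3 d.p. → 6 s.f.; 365.63 − 8.6 = 357.03, limited to 1 d.p. → 4 s.f.
Carrying full precision, 182.980 ÷ 357.03 = 0.512505951881…; keep min(6, 4) = 4 s.f.
Rounded to 4 significant figures: 0.5125.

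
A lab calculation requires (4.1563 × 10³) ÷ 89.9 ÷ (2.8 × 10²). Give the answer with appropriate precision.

(4.1563 × 10³) ÷ 89.9 ÷ (2.8 × 10²) = 0.165116001907…
Multiplication/division keeps the fewest significant figures: 4.1563 × 10³ → 5 s.f., 89.9 → 3 s.f., 2.8 × 10² → 2 s.f.; limit is 2.
Rounded to 2 significant figures: 0.17.

0.17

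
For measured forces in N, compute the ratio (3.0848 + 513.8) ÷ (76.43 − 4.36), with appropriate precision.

3.0848 + 513.8 = 516.8848, limited to 1 d.p. → 4 s.f.; 76.43 − 4.36 = 72.07, limited to 2 d.p. → 4 s.f.
Carrying full precision, 516.8848 ÷ 72.07 = 7.17198279451…; keep min(4, 4) = 4 s.f.
Rounded to 4 significant figures: 7.172.

7.172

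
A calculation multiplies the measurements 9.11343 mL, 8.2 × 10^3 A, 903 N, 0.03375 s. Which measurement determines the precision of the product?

9.11343 mL → 6 s.f.; 8.2 × 10^3 A → 2 s.f.; 903 N → 3 s.f.; 0.03375 s → 4 s.f.
The fewest is 2 significant figures, from 8.2 × 10^3 A.

8.2 × 10^3 A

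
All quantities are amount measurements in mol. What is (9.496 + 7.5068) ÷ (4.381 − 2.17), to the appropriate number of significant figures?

7.69

9.496 + 7.5068 = 17.0028, limited to 3 d.p. → 5 s.f.; 4.381 − 2.17 = 2.211, limited to 2 d.p. → 3 s.f.
Carrying full precision, 17.0028 ÷ 2.211 = 7.69009497965…; keep min(5, 3) = 3 s.f.
Rounded to 3 significant figures: 7.69.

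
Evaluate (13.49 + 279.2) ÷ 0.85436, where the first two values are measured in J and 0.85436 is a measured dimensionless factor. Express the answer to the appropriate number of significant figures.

13.49 J + 279.2 J = 292.69 J; the sum is limited to 1 decimal place (4 s.f.).
Carrying full precision, 292.69 ÷ 0.85436 = 342.583922468… J; 0.85436 has 5 s.f., so the result keeps min(4, 5) = 4 s.f.
Rounded to 4 significant figures: 342.6 J.

342.6 J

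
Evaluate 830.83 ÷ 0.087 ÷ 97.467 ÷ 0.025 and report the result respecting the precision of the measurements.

830.83 ÷ 0.087 ÷ 97.467 ÷ 0.025 = 3919.18089813…
Multiplication/division keeps the fewest significant figures: 830.83 → 5 s.f., 0.087 → 2 s.f., 97.467 → 5 s.f., 0.025 → 2 s.f.; limit is 2.
Rounded to 2 significant figures: 3.9 × 10³.

3.9 × 10³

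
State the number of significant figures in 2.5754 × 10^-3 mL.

5

2.5754 × 10^-3: in scientific notation every digit of the coefficient is significant.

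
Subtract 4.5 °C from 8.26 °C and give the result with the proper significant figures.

8.26 °C − 4.5 °C = 3.76 °C.
Addition/subtraction keeps the fewest decimal places: 8.26 → 2 decimal places, 4.5 → 1 decimal place; limit is 1.
Rounded to 1 decimal place: 3.8 °C.

3.8 °C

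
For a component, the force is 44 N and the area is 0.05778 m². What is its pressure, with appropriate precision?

7.6 × 10^2 Pa

pressure = 44 N ÷ 0.05778 m² = 761.509172724… Pa.
44 has 2 significant figures; 0.05778 has 4.
Division/multiplication keeps the fewest: 2 significant figures.
Rounded: 7.6 × 10^2 Pa.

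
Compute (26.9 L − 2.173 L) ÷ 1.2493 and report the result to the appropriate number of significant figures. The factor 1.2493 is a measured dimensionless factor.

26.9 L − 2.173 L = 24.727 L; the difference is limited to 1 decimal place (3 s.f.).
Carrying full precision, 24.727 ÷ 1.2493 = 19.792683903… L; 1.2493 has 5 s.f., so the result keeps min(3, 5) = 3 s.f.
Rounded to 3 significant figures: 19.8 L.

19.8 L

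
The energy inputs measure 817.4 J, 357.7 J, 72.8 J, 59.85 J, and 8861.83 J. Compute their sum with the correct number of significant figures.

817.4 J + 357.7 J + 72.8 J + 59.85 J + 8861.83 J = 10169.58 J.
Addition/subtraction keeps the fewest decimal places: 817.4 → 1 decimal place, 357.7 → 1 decimal place, 72.8 → 1 decimal place, 59.85 → 2 decimal places, 8861.83 → 2 decimal places; limit is 1.
Rounded to 1 decimal place: 10169.6 J.

10169.6 J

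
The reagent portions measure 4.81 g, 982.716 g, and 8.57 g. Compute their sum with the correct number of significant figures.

4.81 g + 982.716 g + 8.57 g = 996.096 g.
Addition/subtraction keeps the fewest decimal places: 4.81 → 2 decimal places, 982.716 → 3 decimal places, 8.57 → 2 decimal places; limit is 2.
Rounded to 2 decimal places: 996.10 g.

996.10 g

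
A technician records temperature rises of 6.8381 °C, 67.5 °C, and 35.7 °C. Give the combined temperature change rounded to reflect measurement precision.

6.8381 °C + 67.5 °C + 35.7 °C = 110.0381 °C.
Addition/subtraction keeps the fewest decimal places: 6.8381 → 4 decimal places, 67.5 → 1 decimal place, 35.7 → 1 decimal place; limit is 1.
Rounded to 1 decimal place: 110.0 °C.

110.0 °C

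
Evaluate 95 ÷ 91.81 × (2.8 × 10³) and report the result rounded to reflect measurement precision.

95 ÷ 91.81 × (2.8 × 10³) = 2897.28787714…
Multiplication/division keeps the fewest significant figures: 95 → 2 s.f., 91.81 → 4 s.f., 2.8 × 10³ → 2 s.f.; limit is 2.
Rounded to 2 significant figures: 2.9 × 10³.

2.9 × 10³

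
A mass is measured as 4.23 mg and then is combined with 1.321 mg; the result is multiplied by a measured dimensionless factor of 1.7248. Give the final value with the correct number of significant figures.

4.23 mg + 1.321 mg = 5.551 mg; the sum is limited to 2 decimal places (3 s.f.).
Carrying full precision, 5.551 × 1.7248 = 9.5743648 mg; 1.7248 has 5 s.f., so the result keeps min(3, 5) = 3 s.f.
Rounded to 3 significant figures: 9.57 mg.

9.57 mg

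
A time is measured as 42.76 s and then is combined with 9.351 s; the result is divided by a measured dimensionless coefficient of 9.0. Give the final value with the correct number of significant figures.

5.8 s

42.76 s + 9.351 s = 52.111 s; the sum is limited to 2 decimal places (4 s.f.).
Carrying full precision, 52.111 ÷ 9.0 = 5.79011111111… s; 9.0 has 2 s.f., so the result keeps min(4, 2) = 2 s.f.
Rounded to 2 significant figures: 5.8 s.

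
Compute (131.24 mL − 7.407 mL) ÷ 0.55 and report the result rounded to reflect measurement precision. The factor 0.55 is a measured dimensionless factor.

2.3 × 10^2 mL

131.24 mL − 7.407 mL = 123.833 mL; the difference is limited to 2 decimal places (5 s.f.).
Carrying full precision, 123.833 ÷ 0.55 = 225.150909091… mL; 0.55 has 2 s.f., so the result keeps min(5, 2) = 2 s.f.
Rounded to 2 significant figures: 2.3 × 10^2 mL.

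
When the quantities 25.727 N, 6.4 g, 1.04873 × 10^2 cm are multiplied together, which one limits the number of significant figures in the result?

6.4 g

25.727 N → 5 s.f.; 6.4 g → 2 s.f.; 1.04873 × 10^2 cm → 6 s.f.
The fewest is 2 significant figures, from 6.4 g.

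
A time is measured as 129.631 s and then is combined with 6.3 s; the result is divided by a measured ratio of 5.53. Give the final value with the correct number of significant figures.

129.631 s + 6.3 s = 135.931 s; the sum is limited to 1 decimal place (4 s.f.).
Carrying full precision, 135.931 ÷ 5.53 = 24.5806509946… s; 5.53 has 3 s.f., so the result keeps min(4, 3) = 3 s.f.
Rounded to 3 significant figures: 24.6 s.

24.6 s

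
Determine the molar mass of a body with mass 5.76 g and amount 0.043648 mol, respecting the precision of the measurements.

132 g/mol

molar mass = 5.76 g ÷ 0.043648 mol = 131.964809384… g/mol.
5.76 has 3 significant figures; 0.043648 has 5.
Division/multiplication keeps the fewest: 3 significant figures.
Rounded: 132 g/mol.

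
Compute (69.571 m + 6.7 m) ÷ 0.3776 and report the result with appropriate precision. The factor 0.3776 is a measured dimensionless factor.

202 m

69.571 m + 6.7 m = 76.271 m; the sum is limited to 1 decimal place (3 s.f.).
Carrying full precision, 76.271 ÷ 0.3776 = 201.988877119… m; 0.3776 has 4 s.f., so the result keeps min(3, 4) = 3 s.f.
Rounded to 3 significant figures: 202 m.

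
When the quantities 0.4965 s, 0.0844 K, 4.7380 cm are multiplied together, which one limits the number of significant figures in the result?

0.0844 K

0.4965 s → 4 s.f.; 0.0844 K → 3 s.f.; 4.7380 cm → 5 s.f.
The fewest is 3 significant figures, from 0.0844 K.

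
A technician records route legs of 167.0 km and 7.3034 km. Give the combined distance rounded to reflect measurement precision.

167.0 km + 7.3034 km = 174.3034 km.
Addition/subtraction keeps the fewest decimal places: 167.0 → 1 decimal place, 7.3034 → 4 decimal places; limit is 1.
Rounded to 1 decimal place: 174.3 km.

174.3 km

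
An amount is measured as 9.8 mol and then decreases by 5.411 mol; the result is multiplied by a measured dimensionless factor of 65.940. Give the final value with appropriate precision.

2.9 × 10^2 mol

9.8 mol − 5.411 mol = 4.389 mol; the difference is limited to 1 decimal place (2 s.f.).
Carrying full precision, 4.389 × 65.940 = 289.41066 mol; 65.940 has 5 s.f., so the result keeps min(2, 5) = 2 s.f.
Rounded to 2 significant figures: 2.9 × 10^2 mol.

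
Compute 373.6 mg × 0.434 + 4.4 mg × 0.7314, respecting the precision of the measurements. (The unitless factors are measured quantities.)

165 mg

373.6 × 0.434 = 162.1424 → 162 mg (3 s.f., last digit at the 10^0 place).
4.4 × 0.7314 = 3.21816 → 3.2 mg (2 s.f., last digit at the 10^-1 place).
Sum: 165.36056 mg; keep the coarser place, 10^0.
Result: 165 mg.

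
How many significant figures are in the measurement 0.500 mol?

3

0.500: leading zeros are not significant; trailing zeros after a decimal point are significant.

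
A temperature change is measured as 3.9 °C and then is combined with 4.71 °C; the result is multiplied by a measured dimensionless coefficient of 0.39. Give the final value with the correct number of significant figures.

3.9 °C + 4.71 °C = 8.61 °C; the sum is limited to 1 decimal place (2 s.f.).
Carrying full precision, 8.61 × 0.39 = 3.3579 °C; 0.39 has 2 s.f., so the result keeps min(2, 2) = 2 s.f.
Rounded to 2 significant figures: 3.4 °C.

3.4 °C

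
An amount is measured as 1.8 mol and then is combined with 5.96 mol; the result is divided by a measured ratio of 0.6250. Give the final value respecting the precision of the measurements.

12 mol

1.8 mol + 5.96 mol = 7.76 mol; the sum is limited to 1 decimal place (2 s.f.).
Carrying full precision, 7.76 ÷ 0.6250 = 12.416 mol; 0.6250 has 4 s.f., so the result keeps min(2, 4) = 2 s.f.
Rounded to 2 significant figures: 12 mol.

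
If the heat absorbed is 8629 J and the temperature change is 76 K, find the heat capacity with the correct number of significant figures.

heat capacity = 8629 J ÷ 76 K = 113.539473684… J/K.
8629 has 4 significant figures; 76 has 2.
Division/multiplication keeps the fewest: 2 significant figures.
Rounded: 1.1 × 10^2 J/K.

1.1 × 10^2 J/K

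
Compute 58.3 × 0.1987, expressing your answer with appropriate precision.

11.6

58.3 × 0.1987 = 11.58421
Multiplication/division keeps the fewest significant figures: 58.3 → 3 s.f., 0.1987 → 4 s.f.; limit is 3.
Rounded to 3 significant figures: 11.6.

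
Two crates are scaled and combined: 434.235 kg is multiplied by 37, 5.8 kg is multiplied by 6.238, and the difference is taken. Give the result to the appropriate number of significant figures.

434.235 × 37 = 16066.695 → 1.6 × 10^4 kg (2 s.f., last digit at the 10^3 place).
5.8 × 6.238 = 36.1804 → 36 kg (2 s.f., last digit at the 10^0 place).
Difference: 16030.5146 kg; keep the coarser place, 10^3.
Result: 1.6 × 10^4 kg.

1.6 × 10^4 kg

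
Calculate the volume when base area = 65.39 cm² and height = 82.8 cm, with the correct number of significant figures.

5.41 × 10³ cm³

volume = 65.39 cm² × 82.8 cm = 5414.292 cm³.
65.39 has 4 significant figures; 82.8 has 3.
Division/multiplication keeps the fewest: 3 significant figures.
Rounded: 5.41 × 10³ cm³.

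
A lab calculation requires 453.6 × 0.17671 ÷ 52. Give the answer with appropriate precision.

453.6 × 0.17671 ÷ 52 = 1.54145492308…
Multiplication/division keeps the fewest significant figures: 453.6 → 4 s.f., 0.17671 → 5 s.f., 52 → 2 s.f.; limit is 2.
Rounded to 2 significant figures: 1.5.

1.5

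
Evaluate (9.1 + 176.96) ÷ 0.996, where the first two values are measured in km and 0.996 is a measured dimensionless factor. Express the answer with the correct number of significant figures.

187 km

9.1 km + 176.96 km = 186.06 km; the sum is limited to 1 decimal place (4 s.f.).
Carrying full precision, 186.06 ÷ 0.996 = 186.807228916… km; 0.996 has 3 s.f., so the result keeps min(4, 3) = 3 s.f.
Rounded to 3 significant figures: 187 km.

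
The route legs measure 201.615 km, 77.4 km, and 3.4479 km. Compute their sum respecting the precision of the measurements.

201.615 km + 77.4 km + 3.4479 km = 282.4629 km.
Addition/subtraction keeps the fewest decimal places: 201.615 → 3 decimal places, 77.4 → 1 decimal place, 3.4479 → 4 decimal places; limit is 1.
Rounded to 1 decimal place: 282.5 km.

282.5 km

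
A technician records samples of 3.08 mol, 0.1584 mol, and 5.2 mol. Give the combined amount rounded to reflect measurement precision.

8.4 mol

3.08 mol + 0.1584 mol + 5.2 mol = 8.4384 mol.
Addition/subtraction keeps the fewest decimal places: 3.08 → 2 decimal places, 0.1584 → 4 decimal places, 5.2 → 1 decimal place; limit is 1.
Rounded to 1 decimal place: 8.4 mol.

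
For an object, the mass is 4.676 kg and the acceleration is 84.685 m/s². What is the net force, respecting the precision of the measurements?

net force = 4.676 kg × 84.685 m/s² = 395.98706 N.
4.676 has 4 significant figures; 84.685 has 5.
Division/multiplication keeps the fewest: 4 significant figures.
Rounded: 396.0 N.

396.0 N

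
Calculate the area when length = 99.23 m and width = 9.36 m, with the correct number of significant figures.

9.29 × 10^2 m²

area = 99.23 m × 9.36 m = 928.7928 m².
99.23 has 4 significant figures; 9.36 has 3.
Division/multiplication keeps the fewest: 3 significant figures.
Rounded: 9.29 × 10^2 m².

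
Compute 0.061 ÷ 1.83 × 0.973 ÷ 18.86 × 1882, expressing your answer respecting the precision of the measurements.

0.061 ÷ 1.83 × 0.973 ÷ 18.86 × 1882 = 3.23645457759…
Multiplication/division keeps the fewest significant figures: 0.061 → 2 s.f., 1.83 → 3 s.f., 0.973 → 3 s.f., 18.86 → 4 s.f., 1882 → 4 s.f.; limit is 2.
Rounded to 2 significant figures: 3.2.

3.2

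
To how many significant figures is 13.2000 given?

13.2000: trailing zeros after a decimal point are significant.

6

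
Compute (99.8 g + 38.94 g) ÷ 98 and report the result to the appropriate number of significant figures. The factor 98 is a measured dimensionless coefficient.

1.4 g

99.8 g + 38.94 g = 138.74 g; the sum is limited to 1 decimal place (4 s.f.).
Carrying full precision, 138.74 ÷ 98 = 1.41571428571… g; 98 has 2 s.f., so the result keeps min(4, 2) = 2 s.f.
Rounded to 2 significant figures: 1.4 g.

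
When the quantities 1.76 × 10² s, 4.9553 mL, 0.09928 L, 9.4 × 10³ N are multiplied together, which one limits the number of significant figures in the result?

1.76 × 10² s → 3 s.f.; 4.9553 mL → 5 s.f.; 0.09928 L → 4 s.f.; 9.4 × 10³ N → 2 s.f.
The fewest is 2 significant figures, from 9.4 × 10³ N.

9.4 × 10³ N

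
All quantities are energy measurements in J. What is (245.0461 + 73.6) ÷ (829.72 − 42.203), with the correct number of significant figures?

4.046 × 10^-1

245.0461 + 73.6 = 318.6461, limited to 1 d.p. → 4 s.f.; 829.72 − 42.203 = 787.517, limited to 2 d.p. → 5 s.f.
Carrying full precision, 318.6461 ÷ 787.517 = 0.404621233573…; keep min(4, 5) = 4 s.f.
Rounded to 4 significant figures: 4.046 × 10^-1.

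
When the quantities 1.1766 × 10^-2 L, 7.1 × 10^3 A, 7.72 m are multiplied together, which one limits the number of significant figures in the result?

7.1 × 10^3 A

1.1766 × 10^-2 L → 5 s.f.; 7.1 × 10^3 A → 2 s.f.; 7.72 m → 3 s.f.
The fewest is 2 significant figures, from 7.1 × 10^3 A.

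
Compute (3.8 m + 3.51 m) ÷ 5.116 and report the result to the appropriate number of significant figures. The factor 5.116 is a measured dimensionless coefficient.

1.4 m

3.8 m + 3.51 m = 7.31 m; the sum is limited to 1 decimal place (2 s.f.).
Carrying full precision, 7.31 ÷ 5.116 = 1.42885066458… m; 5.116 has 4 s.f., so the result keeps min(2, 4) = 2 s.f.
Rounded to 2 significant figures: 1.4 m.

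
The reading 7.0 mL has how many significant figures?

7.0: trailing zeros after a decimal point are significant.

2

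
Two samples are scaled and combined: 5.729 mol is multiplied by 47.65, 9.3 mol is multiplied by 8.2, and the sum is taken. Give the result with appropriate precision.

349 mol

5.729 × 47.65 = 272.98685 → 273.0 mol (4 s.f., last digit at the 10^-1 place).
9.3 × 8.2 = 76.26 → 76 mol (2 s.f., last digit at the 10^0 place).
Sum: 349.24685 mol; keep the coarser place, 10^0.
Result: 349 mol.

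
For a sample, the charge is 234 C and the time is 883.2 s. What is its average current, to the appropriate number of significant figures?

average current = 234 C ÷ 883.2 s = 0.264945652174… A.
234 has 3 significant figures; 883.2 has 4.
Division/multiplication keeps the fewest: 3 significant figures.
Rounded: 0.265 A.

0.265 A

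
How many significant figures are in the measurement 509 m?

3

509: zeros between nonzero digits are significant.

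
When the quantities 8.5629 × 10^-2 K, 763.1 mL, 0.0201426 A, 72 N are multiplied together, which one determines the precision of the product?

72 N

8.5629 × 10^-2 K → 5 s.f.; 763.1 mL → 4 s.f.; 0.0201426 A → 6 s.f.; 72 N → 2 s.f.
The fewest is 2 significant figures, from 72 N.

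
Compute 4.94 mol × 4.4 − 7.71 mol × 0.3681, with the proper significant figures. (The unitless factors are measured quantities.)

19 mol

4.94 × 4.4 = 21.736 → 22 mol (2 s.f., last digit at the 10^0 place).
7.71 × 0.3681 = 2.838051 → 2.84 mol (3 s.f., last digit at the 10^-2 place).
Difference: 18.897949 mol; keep the coarser place, 10^0.
Result: 19 mol.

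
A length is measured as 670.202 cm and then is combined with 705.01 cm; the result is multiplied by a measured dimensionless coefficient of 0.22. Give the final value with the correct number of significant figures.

3.0 × 10^2 cm

670.202 cm + 705.01 cm = 1375.212 cm; the sum is limited to 2 decimal places (6 s.f.).
Carrying full precision, 1375.212 × 0.22 = 302.54664 cm; 0.22 has 2 s.f., so the result keeps min(6, 2) = 2 s.f.
Rounded to 2 significant figures: 3.0 × 10^2 cm.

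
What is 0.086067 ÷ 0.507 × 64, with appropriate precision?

11

0.086067 ÷ 0.507 × 64 = 10.8644733728…
Multiplication/division keeps the fewest significant figures: 0.086067 → 5 s.f., 0.507 → 3 s.f., 64 → 2 s.f.; limit is 2.
Rounded to 2 significant figures: 11.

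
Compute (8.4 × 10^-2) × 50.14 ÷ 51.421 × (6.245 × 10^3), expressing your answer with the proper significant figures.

5.1 × 10^2

(8.4 × 10^-2) × 50.14 ÷ 51.421 × (6.245 × 10^3) = 511.51166255…
Multiplication/division keeps the fewest significant figures: 8.4 × 10^-2 → 2 s.f., 50.14 → 4 s.f., 51.421 → 5 s.f., 6.245 × 10^3 → 4 s.f.; limit is 2.
Rounded to 2 significant figures: 5.1 × 10^2.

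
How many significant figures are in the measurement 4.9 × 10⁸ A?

4.9 × 10⁸: in scientific notation every digit of the coefficient is significant.

2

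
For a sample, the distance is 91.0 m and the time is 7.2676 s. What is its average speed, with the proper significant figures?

12.5 m/s

average speed = 91.0 m ÷ 7.2676 s = 12.5213275359… m/s.
91.0 has 3 significant figures; 7.2676 has 5.
Division/multiplication keeps the fewest: 3 significant figures.
Rounded: 12.5 m/s.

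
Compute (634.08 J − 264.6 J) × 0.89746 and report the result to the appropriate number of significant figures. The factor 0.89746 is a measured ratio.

331.6 J

634.08 J − 264.6 J = 369.48 J; the difference is limited to 1 decimal place (4 s.f.).
Carrying full precision, 369.48 × 0.89746 = 331.5935208 J; 0.89746 has 5 s.f., so the result keeps min(4, 5) = 4 s.f.
Rounded to 4 significant figures: 331.6 J.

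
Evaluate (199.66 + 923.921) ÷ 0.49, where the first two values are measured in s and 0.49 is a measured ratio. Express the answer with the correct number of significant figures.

199.66 s + 923.921 s = 1123.581 s; the sum is limited to 2 decimal places (6 s.f.).
Carrying full precision, 1123.581 ÷ 0.49 = 2293.02244898… s; 0.49 has 2 s.f., so the result keeps min(6, 2) = 2 s.f.
Rounded to 2 significant figures: 2.3 × 10^3 s.

2.3 × 10^3 s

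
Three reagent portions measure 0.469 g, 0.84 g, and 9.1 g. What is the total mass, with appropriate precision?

0.469 g + 0.84 g + 9.1 g = 10.409 g.
Addition/subtraction keeps the fewest decimal places: 0.469 → 3 decimal places, 0.84 → 2 decimal places, 9.1 → 1 decimal place; limit is 1.
Rounded to 1 decimal place: 10.4 g.

10.4 g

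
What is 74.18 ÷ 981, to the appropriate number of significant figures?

74.18 ÷ 981 = 0.0756167176351…
Multiplication/division keeps the fewest significant figures: 74.18 → 4 s.f., 981 → 3 s.f.; limit is 3.
Rounded to 3 significant figures: 0.0756.

0.0756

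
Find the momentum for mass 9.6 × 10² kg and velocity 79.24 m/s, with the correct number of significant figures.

7.6 × 10⁴ kg·m/s

momentum = 9.6 × 10² kg × 79.24 m/s = 76070.4 kg·m/s.
9.6 × 10² has 2 significant figures; 79.24 has 4.
Division/multiplication keeps the fewest: 2 significant figures.
Rounded: 7.6 × 10⁴ kg·m/s.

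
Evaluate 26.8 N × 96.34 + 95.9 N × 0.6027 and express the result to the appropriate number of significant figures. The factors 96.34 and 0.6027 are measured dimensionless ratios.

2.64 × 10^3 N

26.8 × 96.34 = 2581.912 → 2.58 × 10^3 N (3 s.f., last digit at the 10^1 place).
95.9 × 0.6027 = 57.79893 → 57.8 N (3 s.f., last digit at the 10^-1 place).
Sum: 2639.71093 N; keep the coarser place, 10^1.
Result: 2.64 × 10^3 N.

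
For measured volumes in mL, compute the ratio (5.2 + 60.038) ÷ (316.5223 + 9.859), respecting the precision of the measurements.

0.200

5.2 + 60.038 = 65.238, limited to 1 d.p. → 3 s.f.; 316.5223 + 9.859 = 326.3813, limited to 3 d.p. → 6 s.f.
Carrying full precision, 65.238 ÷ 326.3813 = 0.199882775147…; keep min(3, 6) = 3 s.f.
Rounded to 3 significant figures: 0.200.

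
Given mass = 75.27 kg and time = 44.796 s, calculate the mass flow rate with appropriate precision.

1.680 kg/s

mass flow rate = 75.27 kg ÷ 44.796 s = 1.68028395392… kg/s.
75.27 has 4 significant figures; 44.796 has 5.
Division/multiplication keeps the fewest: 4 significant figures.
Rounded: 1.680 kg/s.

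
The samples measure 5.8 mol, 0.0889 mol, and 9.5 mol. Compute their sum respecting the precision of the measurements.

15.4 mol

5.8 mol + 0.0889 mol + 9.5 mol = 15.3889 mol.
Addition/subtraction keeps the fewest decimal places: 5.8 → 1 decimal place, 0.0889 → 4 decimal places, 9.5 → 1 decimal place; limit is 1.
Rounded to 1 decimal place: 15.4 mol.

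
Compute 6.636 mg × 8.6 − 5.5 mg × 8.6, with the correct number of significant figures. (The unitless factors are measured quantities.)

1.0 × 10¹ mg

6.636 × 8.6 = 57.0696 → 57 mg (2 s.f., last digit at the 10^0 place).
5.5 × 8.6 = 47.3 → 47 mg (2 s.f., last digit at the 10^0 place).
Difference: 9.7696 mg; keep the coarser place, 10^0.
Result: 1.0 × 10¹ mg.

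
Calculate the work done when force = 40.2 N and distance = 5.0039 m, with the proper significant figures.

work done = 40.2 N × 5.0039 m = 201.15678 J.
40.2 has 3 significant figures; 5.0039 has 5.
Division/multiplication keeps the fewest: 3 significant figures.
Rounded: 201 J.

201 J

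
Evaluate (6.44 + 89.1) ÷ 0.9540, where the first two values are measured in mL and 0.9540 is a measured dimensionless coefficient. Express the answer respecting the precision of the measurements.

1.00 × 10² mL

6.44 mL + 89.1 mL = 95.54 mL; the sum is limited to 1 decimal place (3 s.f.).
Carrying full precision, 95.54 ÷ 0.9540 = 100.146750524… mL; 0.9540 has 4 s.f., so the result keeps min(3, 4) = 3 s.f.
Rounded to 3 significant figures: 1.00 × 10² mL.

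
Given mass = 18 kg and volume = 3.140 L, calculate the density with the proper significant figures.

density = 18 kg ÷ 3.140 L = 5.73248407643… kg/L.
18 has 2 significant figures; 3.140 has 4.
Division/multiplication keeps the fewest: 2 significant figures.
Rounded: 5.7 kg/L.

5.7 kg/L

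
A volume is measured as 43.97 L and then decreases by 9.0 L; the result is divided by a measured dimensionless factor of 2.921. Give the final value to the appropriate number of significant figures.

43.97 L − 9.0 L = 34.97 L; the difference is limited to 1 decimal place (3 s.f.).
Carrying full precision, 34.97 ÷ 2.921 = 11.9719274221… L; 2.921 has 4 s.f., so the result keeps min(3, 4) = 3 s.f.
Rounded to 3 significant figures: 12.0 L.

12.0 L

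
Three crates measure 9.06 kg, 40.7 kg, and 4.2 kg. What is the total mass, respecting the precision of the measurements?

9.06 kg + 40.7 kg + 4.2 kg = 53.96 kg.
Addition/subtraction keeps the fewest decimal places: 9.06 → 2 decimal places, 40.7 → 1 decimal place, 4.2 → 1 decimal place; limit is 1.
Rounded to 1 decimal place: 54.0 kg.

54.0 kg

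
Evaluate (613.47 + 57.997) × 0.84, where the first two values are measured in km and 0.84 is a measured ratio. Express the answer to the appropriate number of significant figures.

5.6 × 10² km

613.47 km + 57.997 km = 671.467 km; the sum is limited to 2 decimal places (5 s.f.).
Carrying full precision, 671.467 × 0.84 = 564.03228 km; 0.84 has 2 s.f., so the result keeps min(5, 2) = 2 s.f.
Rounded to 2 significant figures: 5.6 × 10² km.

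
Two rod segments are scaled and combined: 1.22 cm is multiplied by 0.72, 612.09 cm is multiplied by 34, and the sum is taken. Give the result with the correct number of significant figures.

2.1 × 10^4 cm

1.22 × 0.72 = 0.8784 → 0.88 cm (2 s.f., last digit at the 10^-2 place).
612.09 × 34 = 20811.06 → 2.1 × 10^4 cm (2 s.f., last digit at the 10^3 place).
Sum: 20811.9384 cm; keep the coarser place, 10^3.
Result: 2.1 × 10^4 cm.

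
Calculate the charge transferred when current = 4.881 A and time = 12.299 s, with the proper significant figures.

charge transferred = 4.881 A × 12.299 s = 60.031419 C.
4.881 has 4 significant figures; 12.299 has 5.
Division/multiplication keeps the fewest: 4 significant figures.
Rounded: 60.03 C.

60.03 C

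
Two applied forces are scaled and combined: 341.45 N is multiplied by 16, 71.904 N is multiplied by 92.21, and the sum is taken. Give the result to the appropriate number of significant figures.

341.45 × 16 = 5463.2 → 5.5 × 10³ N (2 s.f., last digit at the 10^2 place).
71.904 × 92.21 = 6630.26784 → 6.630 × 10³ N (4 s.f., last digit at the 10^0 place).
Sum: 12093.46784 N; keep the coarser place, 10^2.
Result: 1.21 × 10⁴ N.

1.21 × 10⁴ N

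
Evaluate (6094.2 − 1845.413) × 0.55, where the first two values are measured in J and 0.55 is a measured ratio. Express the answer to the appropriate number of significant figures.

2.3 × 10³ J

6094.2 J − 1845.413 J = 4248.787 J; the difference is limited to 1 decimal place (5 s.f.).
Carrying full precision, 4248.787 × 0.55 = 2336.83285 J; 0.55 has 2 s.f., so the result keeps min(5, 2) = 2 s.f.
Rounded to 2 significant figures: 2.3 × 10³ J.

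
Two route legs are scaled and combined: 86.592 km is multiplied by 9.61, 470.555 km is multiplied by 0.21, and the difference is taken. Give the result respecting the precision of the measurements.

733 km

86.592 × 9.61 = 832.14912 → 832 km (3 s.f., last digit at the 10^0 place).
470.555 × 0.21 = 98.81655 → 99 km (2 s.f., last digit at the 10^0 place).
Difference: 733.33257 km; keep the coarser place, 10^0.
Result: 733 km.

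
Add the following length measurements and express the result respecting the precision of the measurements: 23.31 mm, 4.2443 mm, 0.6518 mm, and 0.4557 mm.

23.31 mm + 4.2443 mm + 0.6518 mm + 0.4557 mm = 28.6618 mm.
Addition/subtraction keeps the fewest decimal places: 23.31 → 2 decimal places, 4.2443 → 4 decimal places, 0.6518 → 4 decimal places, 0.4557 → 4 decimal places; limit is 2.
Rounded to 2 decimal places: 28.66 mm.

28.66 mm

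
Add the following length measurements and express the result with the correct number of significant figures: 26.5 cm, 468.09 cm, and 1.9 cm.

496.5 cm

26.5 cm + 468.09 cm + 1.9 cm = 496.49 cm.
Addition/subtraction keeps the fewest decimal places: 26.5 → 1 decimal place, 468.09 → 2 decimal places, 1.9 → 1 decimal place; limit is 1.
Rounded to 1 decimal place: 496.5 cm.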